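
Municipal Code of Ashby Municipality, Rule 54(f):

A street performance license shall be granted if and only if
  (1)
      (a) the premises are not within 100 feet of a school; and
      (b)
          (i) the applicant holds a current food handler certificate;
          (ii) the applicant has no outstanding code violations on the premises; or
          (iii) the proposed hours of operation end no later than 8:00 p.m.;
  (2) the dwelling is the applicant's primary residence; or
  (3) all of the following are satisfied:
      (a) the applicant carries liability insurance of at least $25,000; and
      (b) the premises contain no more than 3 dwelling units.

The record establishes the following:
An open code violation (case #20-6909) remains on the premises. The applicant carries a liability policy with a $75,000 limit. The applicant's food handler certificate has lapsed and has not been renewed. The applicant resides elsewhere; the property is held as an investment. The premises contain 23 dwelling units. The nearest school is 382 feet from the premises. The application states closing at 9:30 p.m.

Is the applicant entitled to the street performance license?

No — denied.

(a) ≥100 ft from school — holds.
(i) food handler cert. — fails.
(ii) no code violations — not satisfied.
(iii) closes by 8 p.m. — not met.
(b): F OR F OR F → false.
(1) = T AND F = false.
(2) primary residence — fails.
(a) insurance ≥ $25,000 — satisfied.
(b) ≤ 3 units — fails.
(3) = T AND F = false.
Overall = F OR F OR F = false.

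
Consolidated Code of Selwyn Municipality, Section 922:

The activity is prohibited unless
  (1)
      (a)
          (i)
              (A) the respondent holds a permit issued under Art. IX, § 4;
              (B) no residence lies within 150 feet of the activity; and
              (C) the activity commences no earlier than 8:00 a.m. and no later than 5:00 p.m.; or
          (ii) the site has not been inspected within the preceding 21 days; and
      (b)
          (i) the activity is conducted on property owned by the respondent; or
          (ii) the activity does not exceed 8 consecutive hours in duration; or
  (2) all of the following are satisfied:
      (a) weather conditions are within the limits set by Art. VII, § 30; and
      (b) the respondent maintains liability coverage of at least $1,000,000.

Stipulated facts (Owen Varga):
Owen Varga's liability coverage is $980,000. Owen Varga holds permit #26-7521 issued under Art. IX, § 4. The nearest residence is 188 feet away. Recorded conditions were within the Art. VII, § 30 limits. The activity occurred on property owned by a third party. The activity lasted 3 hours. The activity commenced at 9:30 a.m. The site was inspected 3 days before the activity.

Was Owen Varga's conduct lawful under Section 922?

Yes — lawful.

(A) holds permit — holds.
(B) no residence in 150 ft — met.
(C) start within hours — holds.
(i): T AND T AND T → true.
(ii) not (site inspected) — fails.
(a) = T OR F = true.
(i) own property — fails.
(ii) ≤ 8 hrs duration — holds.
So (b) is satisfied (F OR T).
So (1) is satisfied (T AND T).
(a) weather ok — satisfied.
(b) coverage ≥ $1,000,000 — not met.
(2): T AND F → false.
So Overall is satisfied (T OR F).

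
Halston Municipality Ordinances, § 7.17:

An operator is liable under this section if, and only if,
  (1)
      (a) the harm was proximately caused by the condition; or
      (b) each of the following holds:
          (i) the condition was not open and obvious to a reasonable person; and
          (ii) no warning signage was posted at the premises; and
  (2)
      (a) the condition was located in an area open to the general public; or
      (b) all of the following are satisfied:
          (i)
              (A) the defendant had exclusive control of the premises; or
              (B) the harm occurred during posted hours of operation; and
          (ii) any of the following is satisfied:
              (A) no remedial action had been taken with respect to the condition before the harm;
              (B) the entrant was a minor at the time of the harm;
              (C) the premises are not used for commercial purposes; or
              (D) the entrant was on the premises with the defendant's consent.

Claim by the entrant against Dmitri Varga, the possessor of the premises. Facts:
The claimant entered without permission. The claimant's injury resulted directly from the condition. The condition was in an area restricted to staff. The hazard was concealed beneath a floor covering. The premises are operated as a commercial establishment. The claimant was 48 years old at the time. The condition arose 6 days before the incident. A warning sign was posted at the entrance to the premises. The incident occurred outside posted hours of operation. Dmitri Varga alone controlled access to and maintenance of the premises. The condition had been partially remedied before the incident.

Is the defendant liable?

(a) proximate cause — satisfied.
(i) not open/obvious — met.
(ii) no signage posted — fails.
(b) = T AND F = false.
So (1) is satisfied (T OR F).
(a) public area — not met.
(A) exclusive control — satisfied.
(B) during posted hours — not met.
(i) = T OR F = true.
(A) no remedial action — fails.
(B) entrant a minor — not satisfied.
(C) not (commercial use) — not met.
(D) consent to enter — not satisfied.
(ii): F OR F OR F OR F → false.
So (b) is not satisfied (T AND F).
(2): F OR F → false.
Overall: T AND F → false.

No — not liable.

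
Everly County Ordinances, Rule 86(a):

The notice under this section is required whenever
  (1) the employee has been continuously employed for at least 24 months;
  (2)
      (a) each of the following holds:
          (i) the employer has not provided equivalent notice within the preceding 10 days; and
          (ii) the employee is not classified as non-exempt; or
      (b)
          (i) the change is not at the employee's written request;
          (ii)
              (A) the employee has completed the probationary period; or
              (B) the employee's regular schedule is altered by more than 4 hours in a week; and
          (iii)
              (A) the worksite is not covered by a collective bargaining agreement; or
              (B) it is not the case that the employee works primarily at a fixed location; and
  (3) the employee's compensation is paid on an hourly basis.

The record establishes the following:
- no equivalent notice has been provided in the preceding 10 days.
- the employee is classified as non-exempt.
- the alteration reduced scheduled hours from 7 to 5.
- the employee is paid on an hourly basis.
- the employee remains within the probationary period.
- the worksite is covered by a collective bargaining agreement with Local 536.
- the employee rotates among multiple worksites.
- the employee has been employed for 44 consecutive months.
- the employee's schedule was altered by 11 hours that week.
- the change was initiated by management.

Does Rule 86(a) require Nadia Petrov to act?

Yes — required.

(1) tenure ≥ 24 mo. — satisfied.
(i) no recent notice — satisfied.
(ii) not (non-exempt) — fails.
(a) = T AND F = false.
(i) not employee-requested — satisfied.
(A) past probation — not satisfied.
(B) schedule shift > 4h — holds.
So (ii) is satisfied (F OR T).
(A) no CBA — fails.
(B) not (fixed location) — satisfied.
(iii) = F OR T = true.
(b): T AND T AND T → true.
So (2) is satisfied (F OR T).
(3) hourly-paid — satisfied.
Overall: T AND T AND T → true.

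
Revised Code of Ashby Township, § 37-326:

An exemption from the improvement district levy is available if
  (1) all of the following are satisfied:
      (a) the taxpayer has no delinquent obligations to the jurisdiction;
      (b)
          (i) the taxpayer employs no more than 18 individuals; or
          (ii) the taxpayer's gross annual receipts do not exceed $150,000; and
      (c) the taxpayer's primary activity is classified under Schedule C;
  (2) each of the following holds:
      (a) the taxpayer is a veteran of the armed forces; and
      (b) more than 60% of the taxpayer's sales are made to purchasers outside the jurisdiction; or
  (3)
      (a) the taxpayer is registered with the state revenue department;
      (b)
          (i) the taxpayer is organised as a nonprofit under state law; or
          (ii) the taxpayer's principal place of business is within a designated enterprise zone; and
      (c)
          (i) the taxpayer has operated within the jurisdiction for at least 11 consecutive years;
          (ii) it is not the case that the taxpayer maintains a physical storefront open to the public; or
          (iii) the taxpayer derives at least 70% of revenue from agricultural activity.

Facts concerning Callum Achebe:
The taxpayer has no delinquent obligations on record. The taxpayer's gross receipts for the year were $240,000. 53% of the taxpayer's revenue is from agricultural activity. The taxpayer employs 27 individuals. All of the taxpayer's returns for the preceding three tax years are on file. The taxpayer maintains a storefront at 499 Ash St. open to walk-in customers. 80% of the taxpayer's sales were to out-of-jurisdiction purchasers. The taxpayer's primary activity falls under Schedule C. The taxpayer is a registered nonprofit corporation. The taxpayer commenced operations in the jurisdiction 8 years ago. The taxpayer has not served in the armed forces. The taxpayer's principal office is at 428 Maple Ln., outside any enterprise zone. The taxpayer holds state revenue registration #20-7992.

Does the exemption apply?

(a) no delinquency — holds.
(i) ≤ 18 employees — not met.
(ii) receipts ≤ $150,000 — fails.
(b): F OR F → false.
(c) Schedule C activity — met.
So (1) is not satisfied (T AND F AND T).
(a) veteran — fails.
(b) >60% out-of-jur. sales — satisfied.
So (2) is not satisfied (F AND T).
(a) state-registered — satisfied.
(i) nonprofit — holds.
(ii) in enterprise zone — not met.
(b) = T OR F = true.
(i) ≥ 11 yrs in jurisdiction — not met.
(ii) not (has storefront) — fails.
(iii) ≥70% agricultural — not satisfied.
(c) = F OR F OR F = false.
So (3) is not satisfied (T AND T AND F).
Overall = F OR F OR F = false.

No — not exempt.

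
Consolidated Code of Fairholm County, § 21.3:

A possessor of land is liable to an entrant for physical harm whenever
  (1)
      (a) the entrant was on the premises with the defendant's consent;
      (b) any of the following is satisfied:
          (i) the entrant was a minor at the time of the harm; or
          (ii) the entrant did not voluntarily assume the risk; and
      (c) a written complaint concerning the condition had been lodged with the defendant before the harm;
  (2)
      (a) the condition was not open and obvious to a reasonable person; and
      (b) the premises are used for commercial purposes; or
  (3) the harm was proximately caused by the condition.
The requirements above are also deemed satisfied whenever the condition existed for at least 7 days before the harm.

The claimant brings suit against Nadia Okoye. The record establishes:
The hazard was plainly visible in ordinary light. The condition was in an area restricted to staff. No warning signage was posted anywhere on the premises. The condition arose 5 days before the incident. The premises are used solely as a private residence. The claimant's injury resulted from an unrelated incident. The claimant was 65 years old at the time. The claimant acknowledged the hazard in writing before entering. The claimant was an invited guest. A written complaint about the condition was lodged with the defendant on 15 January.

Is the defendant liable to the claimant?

No — not liable.

(a) consent to enter — holds.
(i) entrant a minor — not satisfied.
(ii) no assumed risk — fails.
(b): F OR F → false.
(c) complaint lodged — holds.
(1) = T AND F AND T = false.
(a) not open/obvious — not satisfied.
(b) commercial use — not met.
(2): F AND F → false.
(3) proximate cause — fails.
So Overall is not satisfied (F OR F OR F).
Exception (condition ≥7 days old) — not satisfied.
Result: main false OR exception false → false.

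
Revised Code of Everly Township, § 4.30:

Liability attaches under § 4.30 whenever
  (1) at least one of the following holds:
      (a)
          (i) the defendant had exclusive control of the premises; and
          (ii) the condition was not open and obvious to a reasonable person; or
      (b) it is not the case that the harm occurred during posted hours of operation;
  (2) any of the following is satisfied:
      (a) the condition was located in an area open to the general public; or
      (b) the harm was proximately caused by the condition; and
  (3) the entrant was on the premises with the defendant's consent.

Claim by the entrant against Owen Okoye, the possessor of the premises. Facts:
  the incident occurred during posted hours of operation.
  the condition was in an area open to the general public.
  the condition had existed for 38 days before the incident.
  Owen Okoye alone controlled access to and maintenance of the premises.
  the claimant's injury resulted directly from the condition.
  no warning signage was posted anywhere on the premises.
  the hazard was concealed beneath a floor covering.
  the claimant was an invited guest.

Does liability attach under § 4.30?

Yes — liable.

(i) exclusive control — met.
(ii) not open/obvious — met.
(a) = T AND T = true.
(b) not (during posted hours) — fails.
(1): T OR F → true.
(a) public area — met.
(b) proximate cause — holds.
So (2) is satisfied (T OR T).
(3) consent to enter — holds.
Overall: T AND T AND T → true.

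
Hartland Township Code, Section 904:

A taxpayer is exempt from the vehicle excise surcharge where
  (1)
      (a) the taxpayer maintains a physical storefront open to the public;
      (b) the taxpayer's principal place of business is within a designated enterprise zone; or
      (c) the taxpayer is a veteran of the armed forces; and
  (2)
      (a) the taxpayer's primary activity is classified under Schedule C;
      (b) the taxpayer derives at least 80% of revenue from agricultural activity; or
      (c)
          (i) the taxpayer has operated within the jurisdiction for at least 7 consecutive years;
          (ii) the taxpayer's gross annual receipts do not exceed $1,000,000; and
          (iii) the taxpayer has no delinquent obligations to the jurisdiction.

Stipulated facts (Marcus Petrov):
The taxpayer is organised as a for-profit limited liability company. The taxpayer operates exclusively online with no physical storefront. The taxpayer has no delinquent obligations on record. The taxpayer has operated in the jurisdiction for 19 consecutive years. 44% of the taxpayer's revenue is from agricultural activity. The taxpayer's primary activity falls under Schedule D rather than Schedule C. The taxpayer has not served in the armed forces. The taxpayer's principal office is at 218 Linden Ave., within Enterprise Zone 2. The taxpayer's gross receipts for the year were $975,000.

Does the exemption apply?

Yes — exempt.

(a) has storefront — not met.
(b) in enterprise zone — holds.
(c) veteran — fails.
(1) = F OR T OR F = true.
(a) Schedule C activity — not met.
(b) ≥80% agricultural — not satisfied.
(i) ≥ 7 yrs in jurisdiction — holds.
(ii) receipts ≤ $1,000,000 — met.
(iii) no delinquency — satisfied.
(c): T AND T AND T → true.
So (2) is satisfied (F OR F OR T).
So Overall is satisfied (T AND T).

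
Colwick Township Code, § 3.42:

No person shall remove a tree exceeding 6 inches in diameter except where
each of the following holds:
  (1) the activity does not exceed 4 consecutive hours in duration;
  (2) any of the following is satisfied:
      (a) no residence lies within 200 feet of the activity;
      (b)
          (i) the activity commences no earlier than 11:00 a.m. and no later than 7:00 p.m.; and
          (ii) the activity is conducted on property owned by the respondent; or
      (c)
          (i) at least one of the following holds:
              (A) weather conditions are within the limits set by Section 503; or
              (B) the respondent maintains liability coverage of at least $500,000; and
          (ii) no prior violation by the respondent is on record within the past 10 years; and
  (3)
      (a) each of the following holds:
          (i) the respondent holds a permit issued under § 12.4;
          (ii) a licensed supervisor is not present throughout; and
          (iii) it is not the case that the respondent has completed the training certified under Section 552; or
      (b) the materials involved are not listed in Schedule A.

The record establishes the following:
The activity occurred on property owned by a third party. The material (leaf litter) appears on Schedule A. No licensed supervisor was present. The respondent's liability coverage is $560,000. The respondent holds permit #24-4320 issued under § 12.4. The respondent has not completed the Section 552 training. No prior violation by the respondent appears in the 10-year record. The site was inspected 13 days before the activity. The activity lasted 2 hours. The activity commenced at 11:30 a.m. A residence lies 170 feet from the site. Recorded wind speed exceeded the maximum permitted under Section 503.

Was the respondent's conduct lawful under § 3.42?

(1) ≤ 4 hrs duration — holds.
(a) no residence in 200 ft — not met.
(i) start within hours — holds.
(ii) own property — fails.
So (b) is not satisfied (T AND F).
(A) weather ok — not met.
(B) coverage ≥ $500,000 — met.
(i) = F OR T = true.
(ii) no prior violation — holds.
(c) = T AND T = true.
(2) = F OR F OR T = true.
(i) holds permit — satisfied.
(ii) not (supervisor present) — met.
(iii) not (training certified) — met.
(a): T AND T AND T → true.
(b) not (Schedule A material) — not satisfied.
So (3) is satisfied (T OR F).
Overall = T AND T AND T = true.

Yes — lawful.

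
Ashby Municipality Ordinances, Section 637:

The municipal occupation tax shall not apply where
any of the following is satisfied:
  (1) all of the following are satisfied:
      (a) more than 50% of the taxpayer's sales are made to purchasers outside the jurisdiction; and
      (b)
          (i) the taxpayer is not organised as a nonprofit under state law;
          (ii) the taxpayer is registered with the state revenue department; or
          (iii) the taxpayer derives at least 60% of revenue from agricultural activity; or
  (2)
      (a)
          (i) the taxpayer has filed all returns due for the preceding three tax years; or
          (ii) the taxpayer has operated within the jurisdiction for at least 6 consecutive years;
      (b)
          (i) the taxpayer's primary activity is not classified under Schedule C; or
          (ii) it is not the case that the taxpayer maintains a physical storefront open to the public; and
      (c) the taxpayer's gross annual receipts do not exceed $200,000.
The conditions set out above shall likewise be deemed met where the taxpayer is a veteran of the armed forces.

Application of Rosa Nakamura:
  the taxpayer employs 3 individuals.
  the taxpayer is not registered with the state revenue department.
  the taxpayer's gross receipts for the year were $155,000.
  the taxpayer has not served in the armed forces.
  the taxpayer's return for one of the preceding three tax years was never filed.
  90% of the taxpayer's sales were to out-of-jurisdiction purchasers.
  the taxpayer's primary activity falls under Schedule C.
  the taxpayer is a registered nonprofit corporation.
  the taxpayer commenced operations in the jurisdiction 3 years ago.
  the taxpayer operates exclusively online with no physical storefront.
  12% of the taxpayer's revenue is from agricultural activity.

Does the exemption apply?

No — not exempt.

(a) >50% out-of-jur. sales — satisfied.
(i) not (nonprofit) — not met.
(ii) state-registered — fails.
(iii) ≥60% agricultural — not satisfied.
(b): F OR F OR F → false.
So (1) is not satisfied (T AND F).
(i) returns current — fails.
(ii) ≥ 6 yrs in jurisdiction — not satisfied.
(a): F OR F → false.
(i) not (Schedule C activity) — not met.
(ii) not (has storefront) — satisfied.
(b) = F OR T = true.
(c) receipts ≤ $200,000 — holds.
(2): F AND T AND T → false.
So Overall is not satisfied (F OR F).
Exception (veteran) — not satisfied.
Result: main false OR exception false → false.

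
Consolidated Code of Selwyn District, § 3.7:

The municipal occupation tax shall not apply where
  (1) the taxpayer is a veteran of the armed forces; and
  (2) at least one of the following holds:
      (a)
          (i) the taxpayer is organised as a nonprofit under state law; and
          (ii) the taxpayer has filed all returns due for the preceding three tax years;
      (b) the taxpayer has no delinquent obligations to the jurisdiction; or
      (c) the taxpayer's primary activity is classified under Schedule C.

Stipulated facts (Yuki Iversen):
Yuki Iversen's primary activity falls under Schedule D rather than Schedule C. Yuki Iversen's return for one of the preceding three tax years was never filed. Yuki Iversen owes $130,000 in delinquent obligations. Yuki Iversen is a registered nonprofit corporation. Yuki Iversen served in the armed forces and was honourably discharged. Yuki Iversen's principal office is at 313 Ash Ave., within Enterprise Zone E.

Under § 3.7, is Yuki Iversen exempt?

No — not exempt.

(1) veteran — satisfied.
(i) nonprofit — holds.
(ii) returns current — fails.
(a) = T AND F = false.
(b) no delinquency — fails.
(c) Schedule C activity — not satisfied.
(2) = F OR F OR F = false.
Overall: T AND F → false.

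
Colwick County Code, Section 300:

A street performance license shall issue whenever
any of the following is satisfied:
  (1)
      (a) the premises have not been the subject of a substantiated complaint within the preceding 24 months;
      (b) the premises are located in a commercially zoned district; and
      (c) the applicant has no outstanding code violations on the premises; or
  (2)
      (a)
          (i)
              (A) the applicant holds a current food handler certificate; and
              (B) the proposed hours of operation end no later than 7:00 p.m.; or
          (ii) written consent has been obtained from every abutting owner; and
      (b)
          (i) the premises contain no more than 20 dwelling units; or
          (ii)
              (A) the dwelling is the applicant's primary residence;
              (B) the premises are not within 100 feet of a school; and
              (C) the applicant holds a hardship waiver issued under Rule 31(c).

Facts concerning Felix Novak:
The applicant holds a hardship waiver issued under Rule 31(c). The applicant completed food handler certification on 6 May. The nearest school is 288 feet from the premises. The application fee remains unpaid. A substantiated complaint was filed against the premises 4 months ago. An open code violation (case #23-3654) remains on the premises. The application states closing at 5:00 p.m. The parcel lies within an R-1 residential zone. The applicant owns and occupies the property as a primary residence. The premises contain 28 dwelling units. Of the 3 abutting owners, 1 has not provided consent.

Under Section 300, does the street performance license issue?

(a) no complaint in 24 mo. — not met.
(b) commercially zoned — not satisfied.
(c) no code violations — fails.
(1): F AND F AND F → false.
(A) food handler cert. — holds.
(B) closes by 7 p.m. — met.
(i): T AND T → true.
(ii) all abutters consent — fails.
(a) = T OR F = true.
(i) ≤ 20 units — fails.
(A) primary residence — holds.
(B) ≥100 ft from school — satisfied.
(C) hardship waiver — met.
(ii): T AND T AND T → true.
So (b) is satisfied (F OR T).
(2): T AND T → true.
Overall: F OR T → true.

Yes — granted.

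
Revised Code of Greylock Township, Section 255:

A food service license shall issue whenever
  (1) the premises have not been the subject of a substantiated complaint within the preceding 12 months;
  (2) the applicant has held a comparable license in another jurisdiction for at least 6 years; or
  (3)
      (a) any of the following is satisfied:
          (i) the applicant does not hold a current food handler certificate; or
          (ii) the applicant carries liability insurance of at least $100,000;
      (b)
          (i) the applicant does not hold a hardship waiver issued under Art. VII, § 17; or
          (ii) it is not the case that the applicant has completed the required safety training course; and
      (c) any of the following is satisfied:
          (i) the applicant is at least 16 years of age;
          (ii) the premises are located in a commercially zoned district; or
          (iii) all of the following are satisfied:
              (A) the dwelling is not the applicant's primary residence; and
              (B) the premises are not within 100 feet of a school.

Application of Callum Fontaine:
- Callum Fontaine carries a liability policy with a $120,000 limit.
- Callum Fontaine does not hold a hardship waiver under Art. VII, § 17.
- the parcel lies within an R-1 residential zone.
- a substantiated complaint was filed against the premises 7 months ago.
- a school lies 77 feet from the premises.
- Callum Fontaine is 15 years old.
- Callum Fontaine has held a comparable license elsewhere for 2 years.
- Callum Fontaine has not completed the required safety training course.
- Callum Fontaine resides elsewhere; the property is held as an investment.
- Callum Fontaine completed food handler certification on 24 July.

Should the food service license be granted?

No — denied.

(1) no complaint in 12 mo. — not met.
(2) prior license ≥ 6 yr — fails.
(i) not (food handler cert.) — not satisfied.
(ii) insurance ≥ $100,000 — satisfied.
(a) = F OR T = true.
(i) not (hardship waiver) — satisfied.
(ii) not (safety training) — satisfied.
(b) = T OR T = true.
(i) age ≥ 16 — fails.
(ii) commercially zoned — not met.
(A) not (primary residence) — holds.
(B) ≥100 ft from school — fails.
(iii) = T AND F = false.
So (c) is not satisfied (F OR F OR F).
So (3) is not satisfied (T AND T AND F).
So Overall is not satisfied (F OR F OR F).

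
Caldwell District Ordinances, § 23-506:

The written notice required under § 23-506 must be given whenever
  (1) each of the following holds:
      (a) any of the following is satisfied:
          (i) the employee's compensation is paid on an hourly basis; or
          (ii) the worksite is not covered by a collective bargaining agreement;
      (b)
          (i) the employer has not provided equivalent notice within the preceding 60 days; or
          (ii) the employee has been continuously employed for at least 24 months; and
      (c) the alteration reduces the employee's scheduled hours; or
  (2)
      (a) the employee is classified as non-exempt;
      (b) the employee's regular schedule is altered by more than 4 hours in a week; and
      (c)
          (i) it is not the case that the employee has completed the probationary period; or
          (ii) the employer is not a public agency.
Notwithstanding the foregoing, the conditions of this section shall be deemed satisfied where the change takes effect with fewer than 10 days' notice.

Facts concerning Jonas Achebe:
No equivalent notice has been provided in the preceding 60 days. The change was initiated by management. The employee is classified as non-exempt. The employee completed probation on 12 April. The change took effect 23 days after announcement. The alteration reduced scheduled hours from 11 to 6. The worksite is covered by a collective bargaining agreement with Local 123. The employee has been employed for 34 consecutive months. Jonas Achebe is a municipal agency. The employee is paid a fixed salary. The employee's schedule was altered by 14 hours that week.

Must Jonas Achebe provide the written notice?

No — not required.

(i) hourly-paid — fails.
(ii) no CBA — fails.
So (a) is not satisfied (F OR F).
(i) no recent notice — satisfied.
(ii) tenure ≥ 24 mo. — met.
(b) = T OR T = true.
(c) hours reduced — holds.
So (1) is not satisfied (F AND T AND T).
(a) non-exempt — satisfied.
(b) schedule shift > 4h — satisfied.
(i) not (past probation) — not met.
(ii) not (public agency) — not met.
(c): F OR F → false.
(2) = T AND T AND F = false.
Overall: F OR F → false.
Exception (< 10 days' notice) — not satisfied.
Result: main false OR exception false → false.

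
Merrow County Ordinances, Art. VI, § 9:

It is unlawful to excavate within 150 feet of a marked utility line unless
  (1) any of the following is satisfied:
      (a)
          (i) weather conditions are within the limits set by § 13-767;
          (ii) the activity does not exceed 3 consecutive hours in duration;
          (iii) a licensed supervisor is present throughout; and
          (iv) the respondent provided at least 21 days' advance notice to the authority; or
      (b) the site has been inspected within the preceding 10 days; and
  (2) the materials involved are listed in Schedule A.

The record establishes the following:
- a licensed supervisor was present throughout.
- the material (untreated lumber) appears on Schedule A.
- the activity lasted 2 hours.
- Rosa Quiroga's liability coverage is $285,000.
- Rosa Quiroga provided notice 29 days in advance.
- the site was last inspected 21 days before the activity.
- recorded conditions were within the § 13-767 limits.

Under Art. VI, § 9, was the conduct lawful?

(i) weather ok — holds.
(ii) ≤ 3 hrs duration — satisfied.
(iii) supervisor present — met.
(iv) ≥21 days' notice — satisfied.
(a) = T AND T AND T AND T = true.
(b) site inspected — fails.
(1) = T OR F = true.
(2) Schedule A material — holds.
Overall: T AND T → true.

Yes — lawful.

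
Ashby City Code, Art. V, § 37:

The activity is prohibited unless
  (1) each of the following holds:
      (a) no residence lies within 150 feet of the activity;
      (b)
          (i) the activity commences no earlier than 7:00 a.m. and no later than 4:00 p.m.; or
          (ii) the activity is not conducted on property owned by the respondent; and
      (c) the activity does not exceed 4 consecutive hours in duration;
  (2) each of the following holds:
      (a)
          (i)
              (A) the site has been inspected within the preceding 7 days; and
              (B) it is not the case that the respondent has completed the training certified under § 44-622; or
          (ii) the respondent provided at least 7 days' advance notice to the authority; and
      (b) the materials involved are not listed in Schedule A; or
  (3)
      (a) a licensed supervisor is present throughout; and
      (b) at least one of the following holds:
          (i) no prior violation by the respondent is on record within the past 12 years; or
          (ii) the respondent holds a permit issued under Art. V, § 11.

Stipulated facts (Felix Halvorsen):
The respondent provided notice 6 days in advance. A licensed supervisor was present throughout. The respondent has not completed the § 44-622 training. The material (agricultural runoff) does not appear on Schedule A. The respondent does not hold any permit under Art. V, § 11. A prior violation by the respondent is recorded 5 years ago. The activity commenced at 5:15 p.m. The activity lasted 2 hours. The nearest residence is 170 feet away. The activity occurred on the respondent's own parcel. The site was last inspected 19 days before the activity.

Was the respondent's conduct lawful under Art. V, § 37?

No — unlawful.

(a) no residence in 150 ft — holds.
(i) start within hours — fails.
(ii) not (own property) — not met.
(b) = F OR F = false.
(c) ≤ 4 hrs duration — satisfied.
So (1) is not satisfied (T AND F AND T).
(A) site inspected — not met.
(B) not (training certified) — met.
(i): F AND T → false.
(ii) ≥7 days' notice — not satisfied.
(a): F OR F → false.
(b) not (Schedule A material) — met.
(2): F AND T → false.
(a) supervisor present — met.
(i) no prior violation — fails.
(ii) holds permit — not satisfied.
So (b) is not satisfied (F OR F).
So (3) is not satisfied (T AND F).
So Overall is not satisfied (F OR F OR F).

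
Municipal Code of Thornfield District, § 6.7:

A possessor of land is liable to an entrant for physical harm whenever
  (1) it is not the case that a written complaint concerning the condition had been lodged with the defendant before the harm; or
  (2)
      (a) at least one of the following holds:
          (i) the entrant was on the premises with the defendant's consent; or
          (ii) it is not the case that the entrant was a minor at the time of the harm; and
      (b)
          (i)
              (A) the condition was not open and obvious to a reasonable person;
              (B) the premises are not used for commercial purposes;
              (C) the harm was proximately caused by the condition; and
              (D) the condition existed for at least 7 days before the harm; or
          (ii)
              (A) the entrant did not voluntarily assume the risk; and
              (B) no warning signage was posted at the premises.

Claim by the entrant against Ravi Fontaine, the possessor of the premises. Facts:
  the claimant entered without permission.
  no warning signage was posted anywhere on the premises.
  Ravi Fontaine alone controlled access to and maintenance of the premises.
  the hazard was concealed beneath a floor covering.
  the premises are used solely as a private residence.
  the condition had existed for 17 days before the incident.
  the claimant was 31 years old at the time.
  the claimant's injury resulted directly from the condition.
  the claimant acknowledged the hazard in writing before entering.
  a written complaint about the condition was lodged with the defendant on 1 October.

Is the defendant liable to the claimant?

(1) not (complaint lodged) — not met.
(i) consent to enter — fails.
(ii) not (entrant a minor) — satisfied.
(a): F OR T → true.
(A) not open/obvious — holds.
(B) not (commercial use) — satisfied.
(C) proximate cause — satisfied.
(D) condition ≥7 days old — met.
(i): T AND T AND T AND T → true.
(A) no assumed risk — not satisfied.
(B) no signage posted — met.
(ii): F AND T → false.
(b): T OR F → true.
(2): T AND T → true.
Overall: F OR T → true.

Yes — liable.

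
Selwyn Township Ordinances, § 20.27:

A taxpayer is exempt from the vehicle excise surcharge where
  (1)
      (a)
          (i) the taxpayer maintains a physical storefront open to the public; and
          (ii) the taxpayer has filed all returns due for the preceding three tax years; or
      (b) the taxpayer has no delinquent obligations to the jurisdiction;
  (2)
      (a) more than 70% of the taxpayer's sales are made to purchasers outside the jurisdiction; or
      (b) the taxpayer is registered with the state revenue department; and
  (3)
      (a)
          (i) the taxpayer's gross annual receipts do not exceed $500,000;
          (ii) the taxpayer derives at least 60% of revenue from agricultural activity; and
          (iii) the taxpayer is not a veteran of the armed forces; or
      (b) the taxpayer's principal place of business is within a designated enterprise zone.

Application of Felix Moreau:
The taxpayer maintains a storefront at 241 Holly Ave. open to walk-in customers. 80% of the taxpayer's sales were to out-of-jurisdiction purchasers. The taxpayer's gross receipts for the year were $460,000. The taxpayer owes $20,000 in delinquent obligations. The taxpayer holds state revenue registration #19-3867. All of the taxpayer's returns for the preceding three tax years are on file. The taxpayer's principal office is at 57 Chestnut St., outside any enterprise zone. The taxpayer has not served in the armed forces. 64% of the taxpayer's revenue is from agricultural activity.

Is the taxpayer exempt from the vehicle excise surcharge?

(i) has storefront — satisfied.
(ii) returns current — satisfied.
(a): T AND T → true.
(b) no delinquency — not satisfied.
(1) = T OR F = true.
(a) >70% out-of-jur. sales — holds.
(b) state-registered — holds.
(2) = T OR T = true.
(i) receipts ≤ $500,000 — holds.
(ii) ≥60% agricultural — satisfied.
(iii) not (veteran) — met.
(a): T AND T AND T → true.
(b) in enterprise zone — not met.
(3) = T OR F = true.
Overall = T AND T AND T = true.

Yes — exempt.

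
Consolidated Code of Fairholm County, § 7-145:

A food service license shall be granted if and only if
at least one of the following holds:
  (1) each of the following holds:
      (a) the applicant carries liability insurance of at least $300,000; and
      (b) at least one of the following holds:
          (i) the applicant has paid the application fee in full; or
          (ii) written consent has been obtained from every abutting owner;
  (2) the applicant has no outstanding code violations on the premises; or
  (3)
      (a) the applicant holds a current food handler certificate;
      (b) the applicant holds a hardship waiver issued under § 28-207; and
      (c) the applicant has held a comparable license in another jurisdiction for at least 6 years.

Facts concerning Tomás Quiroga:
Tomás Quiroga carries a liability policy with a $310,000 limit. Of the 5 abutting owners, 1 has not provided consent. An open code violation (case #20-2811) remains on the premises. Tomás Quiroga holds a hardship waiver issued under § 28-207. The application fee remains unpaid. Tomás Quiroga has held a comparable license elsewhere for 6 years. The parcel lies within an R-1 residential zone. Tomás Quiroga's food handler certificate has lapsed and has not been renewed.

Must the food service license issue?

(a) insurance ≥ $300,000 — met.
(i) fee paid — not satisfied.
(ii) all abutters consent — not met.
(b): F OR F → false.
So (1) is not satisfied (T AND F).
(2) no code violations — fails.
(a) food handler cert. — not met.
(b) hardship waiver — met.
(c) prior license ≥ 6 yr — satisfied.
So (3) is not satisfied (F AND T AND T).
Overall: F OR F OR F → false.

No — denied.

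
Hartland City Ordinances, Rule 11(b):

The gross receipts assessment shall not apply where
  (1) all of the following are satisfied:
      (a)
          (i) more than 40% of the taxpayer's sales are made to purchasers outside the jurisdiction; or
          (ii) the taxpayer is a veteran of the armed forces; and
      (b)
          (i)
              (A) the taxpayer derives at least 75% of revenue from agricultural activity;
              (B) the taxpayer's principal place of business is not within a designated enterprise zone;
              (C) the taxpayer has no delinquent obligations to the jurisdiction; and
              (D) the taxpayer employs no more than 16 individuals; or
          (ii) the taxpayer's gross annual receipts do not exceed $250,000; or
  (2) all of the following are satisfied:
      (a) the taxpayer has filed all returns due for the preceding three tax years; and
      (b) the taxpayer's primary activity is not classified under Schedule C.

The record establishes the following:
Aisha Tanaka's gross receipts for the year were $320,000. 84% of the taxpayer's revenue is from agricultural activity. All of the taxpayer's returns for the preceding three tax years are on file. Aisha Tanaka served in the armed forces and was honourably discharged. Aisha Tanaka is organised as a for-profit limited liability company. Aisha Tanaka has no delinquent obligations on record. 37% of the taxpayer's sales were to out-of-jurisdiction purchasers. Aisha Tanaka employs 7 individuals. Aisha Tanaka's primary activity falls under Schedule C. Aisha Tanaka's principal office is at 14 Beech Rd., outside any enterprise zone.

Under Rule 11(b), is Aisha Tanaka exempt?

Yes — exempt.

(i) >40% out-of-jur. sales — not satisfied.
(ii) veteran — met.
(a) = F OR T = true.
(A) ≥75% agricultural — satisfied.
(B) not (in enterprise zone) — satisfied.
(C) no delinquency — met.
(D) ≤ 16 employees — satisfied.
(i) = T AND T AND T AND T = true.
(ii) receipts ≤ $250,000 — not satisfied.
So (b) is satisfied (T OR F).
(1) = T AND T = true.
(a) returns current — holds.
(b) not (Schedule C activity) — not met.
So (2) is not satisfied (T AND F).
Overall = T OR F = true.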